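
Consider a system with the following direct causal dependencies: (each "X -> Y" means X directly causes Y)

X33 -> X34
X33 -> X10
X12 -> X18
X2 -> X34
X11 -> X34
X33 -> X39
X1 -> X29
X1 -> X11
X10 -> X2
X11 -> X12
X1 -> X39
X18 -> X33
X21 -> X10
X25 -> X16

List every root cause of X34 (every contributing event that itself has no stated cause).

X1, X21

Tracing upstream from X34: X34 ← X11 ← X1.
A separate upstream branch: X34 ← X2 ← X10 ← X21.
Each of those chain origins has no stated cause.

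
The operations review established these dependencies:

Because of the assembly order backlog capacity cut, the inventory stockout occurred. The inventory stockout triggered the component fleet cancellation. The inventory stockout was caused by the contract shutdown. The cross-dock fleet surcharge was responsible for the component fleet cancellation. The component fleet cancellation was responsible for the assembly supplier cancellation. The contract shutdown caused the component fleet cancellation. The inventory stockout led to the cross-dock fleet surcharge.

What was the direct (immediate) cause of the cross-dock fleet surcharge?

the inventory stockout

Upstream contributors include the contract shutdown, the assembly order backlog capacity cut, but only the inventory stockout feeds directly into the cross-dock fleet surcharge.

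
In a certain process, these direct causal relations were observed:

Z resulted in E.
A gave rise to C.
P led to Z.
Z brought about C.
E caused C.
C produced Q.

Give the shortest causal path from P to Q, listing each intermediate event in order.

P → Z
Z → C
C → Q
Length: 3 steps.

P → Z → C → Q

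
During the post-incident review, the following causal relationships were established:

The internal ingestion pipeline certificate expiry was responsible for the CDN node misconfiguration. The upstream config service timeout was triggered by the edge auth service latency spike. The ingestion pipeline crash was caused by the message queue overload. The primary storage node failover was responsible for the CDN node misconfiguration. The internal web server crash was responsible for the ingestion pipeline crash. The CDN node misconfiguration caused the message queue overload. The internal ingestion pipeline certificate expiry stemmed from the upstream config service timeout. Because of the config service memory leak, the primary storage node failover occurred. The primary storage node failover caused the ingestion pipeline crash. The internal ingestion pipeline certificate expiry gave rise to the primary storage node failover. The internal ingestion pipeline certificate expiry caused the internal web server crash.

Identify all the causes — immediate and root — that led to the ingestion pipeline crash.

the CDN node misconfiguration, the config service memory leak, the edge auth service latency spike, the internal ingestion pipeline certificate expiry, the internal web server crash, the message queue overload, the primary storage node failover, the upstream config service timeout

Immediate causes of the ingestion pipeline crash: the internal web server crash, the primary storage node failover, the message queue overload.
Further upstream: the edge auth service latency spike, the upstream config service timeout, the internal ingestion pipeline certificate expiry, the CDN node misconfiguration, the config service memory leak.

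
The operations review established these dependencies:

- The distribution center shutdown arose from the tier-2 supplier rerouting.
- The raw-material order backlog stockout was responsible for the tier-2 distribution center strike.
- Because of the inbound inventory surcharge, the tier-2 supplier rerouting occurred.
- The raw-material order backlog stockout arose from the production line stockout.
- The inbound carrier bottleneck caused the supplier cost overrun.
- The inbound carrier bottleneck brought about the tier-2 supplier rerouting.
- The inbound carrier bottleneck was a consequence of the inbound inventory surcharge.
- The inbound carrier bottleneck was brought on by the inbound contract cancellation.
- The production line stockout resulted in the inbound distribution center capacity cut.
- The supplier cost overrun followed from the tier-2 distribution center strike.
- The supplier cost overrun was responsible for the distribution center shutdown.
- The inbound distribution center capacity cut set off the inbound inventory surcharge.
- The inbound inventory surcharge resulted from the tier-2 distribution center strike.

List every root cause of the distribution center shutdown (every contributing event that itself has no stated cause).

the inbound contract cancellation, the production line stockout

Tracing upstream from the distribution center shutdown: the distribution center shutdown ← the tier-2 supplier rerouting ← the inbound inventory surcharge ← the inbound distribution center capacity cut ← the production line stockout.
A separate upstream branch: the distribution center shutdown ← the tier-2 supplier rerouting ← the inbound carrier bottleneck ← the inbound contract cancellation.
Each of those chain origins has no stated cause.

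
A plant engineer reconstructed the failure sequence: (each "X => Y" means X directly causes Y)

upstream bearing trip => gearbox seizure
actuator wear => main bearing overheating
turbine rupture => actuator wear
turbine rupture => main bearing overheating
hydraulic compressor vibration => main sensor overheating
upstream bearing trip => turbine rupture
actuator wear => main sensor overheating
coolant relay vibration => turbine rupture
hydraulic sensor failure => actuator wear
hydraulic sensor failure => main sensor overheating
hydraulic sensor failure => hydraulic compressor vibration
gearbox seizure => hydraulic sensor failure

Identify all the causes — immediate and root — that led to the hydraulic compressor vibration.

Immediate cause of the hydraulic compressor vibration: the hydraulic sensor failure.
Further upstream: the upstream bearing trip, the gearbox seizure.

the gearbox seizure, the hydraulic sensor failure, the upstream bearing trip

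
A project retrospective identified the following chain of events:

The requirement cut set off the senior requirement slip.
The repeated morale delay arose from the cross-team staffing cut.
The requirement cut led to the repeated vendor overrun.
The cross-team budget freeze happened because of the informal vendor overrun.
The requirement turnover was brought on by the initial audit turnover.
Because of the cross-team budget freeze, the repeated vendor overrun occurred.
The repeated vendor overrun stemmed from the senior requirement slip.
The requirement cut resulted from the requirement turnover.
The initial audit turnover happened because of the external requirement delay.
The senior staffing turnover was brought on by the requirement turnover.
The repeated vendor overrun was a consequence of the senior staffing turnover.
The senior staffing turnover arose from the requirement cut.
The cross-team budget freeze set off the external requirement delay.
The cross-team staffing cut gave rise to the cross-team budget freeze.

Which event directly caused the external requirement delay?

the cross-team budget freeze

Upstream contributors include the informal vendor overrun, the cross-team staffing cut, but only the cross-team budget freeze feeds directly into the external requirement delay.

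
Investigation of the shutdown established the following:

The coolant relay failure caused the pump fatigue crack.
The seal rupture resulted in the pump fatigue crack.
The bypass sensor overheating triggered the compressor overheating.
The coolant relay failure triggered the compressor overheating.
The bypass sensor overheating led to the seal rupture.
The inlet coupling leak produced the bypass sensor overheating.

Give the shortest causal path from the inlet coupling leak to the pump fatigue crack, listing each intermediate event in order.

the inlet coupling leak → the bypass sensor overheating → the seal rupture → the pump fatigue crack

the inlet coupling leak → the bypass sensor overheating
the bypass sensor overheating → the seal rupture
the seal rupture → the pump fatigue crack
Length: 3 steps.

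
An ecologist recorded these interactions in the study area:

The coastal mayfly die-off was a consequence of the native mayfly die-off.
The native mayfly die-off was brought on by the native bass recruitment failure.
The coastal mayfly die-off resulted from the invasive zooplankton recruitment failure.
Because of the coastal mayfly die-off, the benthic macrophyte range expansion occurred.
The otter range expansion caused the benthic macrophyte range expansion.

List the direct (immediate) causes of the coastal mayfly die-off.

the invasive zooplankton recruitment failure, the native mayfly die-off

Upstream contributors include the native bass recruitment failure, but only the invasive zooplankton recruitment failure, the native mayfly die-off feed directly into the coastal mayfly die-off.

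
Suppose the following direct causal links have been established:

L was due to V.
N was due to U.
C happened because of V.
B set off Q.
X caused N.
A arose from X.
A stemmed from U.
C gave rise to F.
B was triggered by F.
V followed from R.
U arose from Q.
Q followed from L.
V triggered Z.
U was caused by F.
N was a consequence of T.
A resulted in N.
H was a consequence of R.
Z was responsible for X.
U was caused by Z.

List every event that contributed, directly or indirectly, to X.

Immediate cause of X: Z.
Further upstream: R, V.

R, V, Z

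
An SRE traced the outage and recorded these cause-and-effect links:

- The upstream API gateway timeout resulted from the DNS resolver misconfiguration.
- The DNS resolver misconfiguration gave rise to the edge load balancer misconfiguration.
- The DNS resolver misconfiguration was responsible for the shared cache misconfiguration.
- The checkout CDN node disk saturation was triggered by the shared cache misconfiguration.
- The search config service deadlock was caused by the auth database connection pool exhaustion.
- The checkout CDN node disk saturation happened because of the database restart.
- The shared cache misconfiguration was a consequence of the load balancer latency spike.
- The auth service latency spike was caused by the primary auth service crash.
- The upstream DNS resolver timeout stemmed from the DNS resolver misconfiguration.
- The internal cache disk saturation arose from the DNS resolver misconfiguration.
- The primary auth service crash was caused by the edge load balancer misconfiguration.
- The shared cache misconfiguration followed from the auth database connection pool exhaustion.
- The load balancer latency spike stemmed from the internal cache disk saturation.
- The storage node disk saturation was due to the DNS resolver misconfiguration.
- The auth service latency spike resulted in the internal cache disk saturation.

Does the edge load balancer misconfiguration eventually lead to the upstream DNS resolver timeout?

No

The edge load balancer misconfiguration leads to the primary auth service crash, the auth service latency spike, the internal cache disk saturation, the load balancer latency spike, the shared cache misconfiguration, the checkout CDN node disk saturation; the upstream DNS resolver timeout is not among them.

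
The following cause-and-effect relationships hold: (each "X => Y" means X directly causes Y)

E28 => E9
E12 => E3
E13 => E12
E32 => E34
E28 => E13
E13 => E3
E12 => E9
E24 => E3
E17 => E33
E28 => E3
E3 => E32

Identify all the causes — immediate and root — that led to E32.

E12, E13, E24, E28, E3

Immediate cause of E32: E3.
Further upstream: E28, E13, E12, E24.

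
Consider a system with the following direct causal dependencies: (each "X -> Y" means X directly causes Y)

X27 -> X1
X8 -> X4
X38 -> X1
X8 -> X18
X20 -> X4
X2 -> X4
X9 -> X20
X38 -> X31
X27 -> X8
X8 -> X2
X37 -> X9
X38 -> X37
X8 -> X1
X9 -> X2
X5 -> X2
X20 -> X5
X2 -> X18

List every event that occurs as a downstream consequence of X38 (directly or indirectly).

Direct effects: X37, X31, X1.
2 steps out: X9.
3 steps out: X20, X2.
4 steps out: X5, X18, X4.
Not reachable from it: X27, X8.

X1, X18, X2, X20, X31, X37, X4, X5, X9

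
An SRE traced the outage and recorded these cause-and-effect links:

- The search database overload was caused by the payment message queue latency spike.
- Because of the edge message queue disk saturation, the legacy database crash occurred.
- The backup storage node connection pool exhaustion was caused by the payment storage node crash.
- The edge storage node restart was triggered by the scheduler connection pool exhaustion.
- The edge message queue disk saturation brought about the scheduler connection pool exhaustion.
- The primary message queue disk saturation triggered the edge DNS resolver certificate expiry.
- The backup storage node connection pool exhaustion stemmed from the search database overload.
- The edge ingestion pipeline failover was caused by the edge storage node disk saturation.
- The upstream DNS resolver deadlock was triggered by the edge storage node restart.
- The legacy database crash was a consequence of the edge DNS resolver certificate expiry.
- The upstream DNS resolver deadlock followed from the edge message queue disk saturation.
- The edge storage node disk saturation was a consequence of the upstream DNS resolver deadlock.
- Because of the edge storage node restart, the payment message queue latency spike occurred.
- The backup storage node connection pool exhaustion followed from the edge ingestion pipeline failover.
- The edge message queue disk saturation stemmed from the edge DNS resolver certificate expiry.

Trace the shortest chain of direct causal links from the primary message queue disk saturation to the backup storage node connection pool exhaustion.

the primary message queue disk saturation → the edge DNS resolver certificate expiry → the edge message queue disk saturation → the upstream DNS resolver deadlock → the edge storage node disk saturation → the edge ingestion pipeline failover → the backup storage node connection pool exhaustion

the primary message queue disk saturation → the edge DNS resolver certificate expiry
the edge DNS resolver certificate expiry → the edge message queue disk saturation
the edge message queue disk saturation → the upstream DNS resolver deadlock
the upstream DNS resolver deadlock → the edge storage node disk saturation
the edge storage node disk saturation → the edge ingestion pipeline failover
the edge ingestion pipeline failover → the backup storage node connection pool exhaustion
Length: 6 steps.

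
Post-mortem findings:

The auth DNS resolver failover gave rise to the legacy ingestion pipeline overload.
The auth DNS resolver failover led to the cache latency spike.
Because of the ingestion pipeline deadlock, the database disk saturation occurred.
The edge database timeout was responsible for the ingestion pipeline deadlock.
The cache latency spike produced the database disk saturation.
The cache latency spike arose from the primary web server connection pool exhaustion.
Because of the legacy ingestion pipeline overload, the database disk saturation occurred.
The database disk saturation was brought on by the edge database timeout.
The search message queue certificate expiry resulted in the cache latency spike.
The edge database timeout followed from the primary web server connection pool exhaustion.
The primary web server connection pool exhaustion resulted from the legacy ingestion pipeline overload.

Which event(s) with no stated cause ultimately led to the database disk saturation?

Tracing upstream from the database disk saturation: the database disk saturation ← the cache latency spike ← the search message queue certificate expiry.
A separate upstream branch: the database disk saturation ← the legacy ingestion pipeline overload ← the auth DNS resolver failover.
Each of those chain origins has no stated cause.

the auth DNS resolver failover, the search message queue certificate expiry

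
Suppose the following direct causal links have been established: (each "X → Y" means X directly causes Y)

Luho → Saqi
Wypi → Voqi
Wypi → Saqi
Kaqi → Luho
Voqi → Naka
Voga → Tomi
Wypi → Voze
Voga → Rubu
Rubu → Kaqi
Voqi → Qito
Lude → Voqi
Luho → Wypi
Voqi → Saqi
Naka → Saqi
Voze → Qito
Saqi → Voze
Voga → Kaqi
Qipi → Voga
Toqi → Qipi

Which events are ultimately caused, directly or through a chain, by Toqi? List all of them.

Direct effects: Qipi.
2 steps out: Voga.
3 steps out: Rubu, Tomi, Kaqi.
4 steps out: Luho.
5 steps out: Wypi, Saqi.
6 steps out: Voqi, Voze.
7 steps out: Naka, Qito.
Not reachable from it: Lude.

Kaqi, Luho, Naka, Qipi, Qito, Rubu, Saqi, Tomi, Voga, Voqi, Voze, Wypi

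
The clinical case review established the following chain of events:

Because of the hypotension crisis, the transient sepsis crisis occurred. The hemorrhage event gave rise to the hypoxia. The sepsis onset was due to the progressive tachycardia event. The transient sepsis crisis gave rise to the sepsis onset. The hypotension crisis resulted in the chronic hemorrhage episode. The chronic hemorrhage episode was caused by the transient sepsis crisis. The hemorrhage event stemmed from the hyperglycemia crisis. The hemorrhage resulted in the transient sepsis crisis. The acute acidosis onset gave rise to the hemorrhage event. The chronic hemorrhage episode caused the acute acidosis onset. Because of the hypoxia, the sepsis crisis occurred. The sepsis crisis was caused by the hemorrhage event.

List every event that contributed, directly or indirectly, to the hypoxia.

Immediate cause of the hypoxia: the hemorrhage event.
Further upstream: the hemorrhage, the hypotension crisis, the transient sepsis crisis, the chronic hemorrhage episode, the acute acidosis onset, the hyperglycemia crisis.

the acute acidosis onset, the chronic hemorrhage episode, the hemorrhage, the hemorrhage event, the hyperglycemia crisis, the hypotension crisis, the transient sepsis crisis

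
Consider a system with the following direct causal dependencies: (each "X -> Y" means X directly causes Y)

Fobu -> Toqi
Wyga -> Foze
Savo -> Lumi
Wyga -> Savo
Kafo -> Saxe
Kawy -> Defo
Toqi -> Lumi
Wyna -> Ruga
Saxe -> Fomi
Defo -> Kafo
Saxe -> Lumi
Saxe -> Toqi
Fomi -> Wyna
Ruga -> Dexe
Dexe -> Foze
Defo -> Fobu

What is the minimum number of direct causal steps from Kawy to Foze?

Shortest chain: Kawy → Defo → Kafo → Saxe → Fomi → Wyna → Ruga → Dexe → Foze.

8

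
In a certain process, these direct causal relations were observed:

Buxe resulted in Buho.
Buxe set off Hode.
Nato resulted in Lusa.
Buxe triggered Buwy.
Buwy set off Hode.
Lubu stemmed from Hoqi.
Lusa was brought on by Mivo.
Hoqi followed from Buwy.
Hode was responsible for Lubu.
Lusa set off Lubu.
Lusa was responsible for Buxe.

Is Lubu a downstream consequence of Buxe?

There is a causal chain: Buxe → Hode → Lubu.

Yes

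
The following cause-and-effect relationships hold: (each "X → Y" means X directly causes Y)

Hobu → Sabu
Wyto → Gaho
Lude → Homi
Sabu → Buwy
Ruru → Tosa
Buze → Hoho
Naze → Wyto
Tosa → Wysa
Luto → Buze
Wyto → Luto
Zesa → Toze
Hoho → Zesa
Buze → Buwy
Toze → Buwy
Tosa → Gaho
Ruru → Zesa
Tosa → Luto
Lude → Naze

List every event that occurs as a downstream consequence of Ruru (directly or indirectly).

Buwy, Buze, Gaho, Hoho, Luto, Tosa, Toze, Wysa, Zesa

Direct effects: Tosa, Zesa.
2 steps out: Gaho, Luto, Wysa, Toze.
3 steps out: Buze, Buwy.
4 steps out: Hoho.
Not reachable from it: Lude, Hobu, Naze, Homi, Wyto, Sabu.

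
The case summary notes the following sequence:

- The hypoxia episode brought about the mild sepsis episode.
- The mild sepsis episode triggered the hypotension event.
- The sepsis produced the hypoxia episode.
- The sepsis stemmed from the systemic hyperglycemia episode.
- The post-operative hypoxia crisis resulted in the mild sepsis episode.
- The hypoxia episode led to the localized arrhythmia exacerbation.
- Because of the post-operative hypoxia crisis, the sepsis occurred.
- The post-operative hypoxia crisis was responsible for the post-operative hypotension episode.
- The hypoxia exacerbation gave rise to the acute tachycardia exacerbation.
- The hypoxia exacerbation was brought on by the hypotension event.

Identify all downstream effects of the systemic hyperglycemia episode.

the acute tachycardia exacerbation, the hypotension event, the hypoxia episode, the hypoxia exacerbation, the localized arrhythmia exacerbation, the mild sepsis episode, the sepsis

Direct effects: the sepsis.
2 steps out: the hypoxia episode.
3 steps out: the mild sepsis episode, the localized arrhythmia exacerbation.
4 steps out: the hypotension event.
5 steps out: the hypoxia exacerbation.
6 steps out: the acute tachycardia exacerbation.
Not reachable from it: the post-operative hypoxia crisis, the post-operative hypotension episode.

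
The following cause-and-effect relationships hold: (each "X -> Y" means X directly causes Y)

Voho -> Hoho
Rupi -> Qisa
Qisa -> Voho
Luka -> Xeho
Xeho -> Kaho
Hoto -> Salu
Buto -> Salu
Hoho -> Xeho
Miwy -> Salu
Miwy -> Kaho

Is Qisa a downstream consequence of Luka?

No

Luka leads to Xeho, Kaho; Qisa is not among them.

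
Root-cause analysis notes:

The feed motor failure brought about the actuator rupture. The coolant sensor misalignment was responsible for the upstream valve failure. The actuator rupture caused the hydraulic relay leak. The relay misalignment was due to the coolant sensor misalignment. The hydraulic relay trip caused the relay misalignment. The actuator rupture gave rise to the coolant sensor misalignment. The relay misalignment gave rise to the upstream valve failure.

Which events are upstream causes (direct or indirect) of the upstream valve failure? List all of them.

the actuator rupture, the coolant sensor misalignment, the feed motor failure, the hydraulic relay trip, the relay misalignment

Immediate causes of the upstream valve failure: the coolant sensor misalignment, the relay misalignment.
Further upstream: the feed motor failure, the actuator rupture, the hydraulic relay trip.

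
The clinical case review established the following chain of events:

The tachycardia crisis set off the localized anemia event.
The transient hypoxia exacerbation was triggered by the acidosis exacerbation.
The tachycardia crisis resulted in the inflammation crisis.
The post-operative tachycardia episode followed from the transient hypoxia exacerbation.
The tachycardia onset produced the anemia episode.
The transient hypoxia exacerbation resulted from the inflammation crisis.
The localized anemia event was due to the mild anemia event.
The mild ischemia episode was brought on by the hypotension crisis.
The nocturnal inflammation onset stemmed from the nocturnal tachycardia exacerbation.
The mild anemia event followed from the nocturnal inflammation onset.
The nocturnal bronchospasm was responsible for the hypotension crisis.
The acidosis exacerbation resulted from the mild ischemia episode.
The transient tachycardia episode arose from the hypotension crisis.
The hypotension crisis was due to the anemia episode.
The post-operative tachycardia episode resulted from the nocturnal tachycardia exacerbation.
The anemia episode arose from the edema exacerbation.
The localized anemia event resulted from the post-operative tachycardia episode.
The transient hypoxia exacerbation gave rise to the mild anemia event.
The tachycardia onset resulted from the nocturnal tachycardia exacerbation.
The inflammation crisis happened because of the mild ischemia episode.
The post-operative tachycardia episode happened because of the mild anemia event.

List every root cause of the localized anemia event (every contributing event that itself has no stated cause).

the edema exacerbation, the nocturnal bronchospasm, the nocturnal tachycardia exacerbation, the tachycardia crisis

Tracing upstream from the localized anemia event: the localized anemia event ← the post-operative tachycardia episode ← the nocturnal tachycardia exacerbation.
A separate upstream branch: the localized anemia event ← the mild anemia event ← the transient hypoxia exacerbation ← the acidosis exacerbation ← the mild ischemia episode ← the hypotension crisis ← the nocturnal bronchospasm.
A separate upstream branch: the localized anemia event ← the mild anemia event ← the transient hypoxia exacerbation ← the acidosis exacerbation ← the mild ischemia episode ← the hypotension crisis ← the anemia episode ← the edema exacerbation.
A separate upstream branch: the localized anemia event ← the tachycardia crisis.
Each of those chain origins has no stated cause.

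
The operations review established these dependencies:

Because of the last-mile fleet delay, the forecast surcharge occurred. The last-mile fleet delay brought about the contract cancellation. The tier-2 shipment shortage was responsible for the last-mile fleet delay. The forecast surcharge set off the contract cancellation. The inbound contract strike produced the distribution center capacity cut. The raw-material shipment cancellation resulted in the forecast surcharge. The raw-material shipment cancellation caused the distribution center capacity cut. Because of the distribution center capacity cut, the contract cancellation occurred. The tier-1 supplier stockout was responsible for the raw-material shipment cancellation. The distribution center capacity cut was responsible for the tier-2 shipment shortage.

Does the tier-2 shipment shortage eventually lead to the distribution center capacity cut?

The tier-2 shipment shortage leads to the last-mile fleet delay, the forecast surcharge, the contract cancellation; the distribution center capacity cut is not among them.

No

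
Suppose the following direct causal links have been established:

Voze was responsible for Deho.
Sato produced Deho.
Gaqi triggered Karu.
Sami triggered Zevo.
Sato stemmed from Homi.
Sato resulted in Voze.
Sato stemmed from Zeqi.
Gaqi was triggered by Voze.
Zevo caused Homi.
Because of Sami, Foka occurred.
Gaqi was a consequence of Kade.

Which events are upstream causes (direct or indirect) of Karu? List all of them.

Gaqi, Homi, Kade, Sami, Sato, Voze, Zeqi, Zevo

Immediate cause of Karu: Gaqi.
Further upstream: Sami, Zevo, Homi, Zeqi, Sato, Voze, Kade.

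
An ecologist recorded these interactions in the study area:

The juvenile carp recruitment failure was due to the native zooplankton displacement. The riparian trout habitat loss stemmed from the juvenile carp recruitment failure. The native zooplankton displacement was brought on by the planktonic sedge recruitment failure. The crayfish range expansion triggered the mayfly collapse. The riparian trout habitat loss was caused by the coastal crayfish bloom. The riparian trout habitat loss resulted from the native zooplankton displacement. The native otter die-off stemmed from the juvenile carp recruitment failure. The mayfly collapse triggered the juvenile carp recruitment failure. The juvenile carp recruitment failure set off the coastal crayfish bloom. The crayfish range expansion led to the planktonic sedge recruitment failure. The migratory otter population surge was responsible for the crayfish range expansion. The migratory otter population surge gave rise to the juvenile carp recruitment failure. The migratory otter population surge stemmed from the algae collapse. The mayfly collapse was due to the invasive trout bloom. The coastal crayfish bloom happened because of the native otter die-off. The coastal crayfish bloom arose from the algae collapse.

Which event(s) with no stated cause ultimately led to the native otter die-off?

the algae collapse, the invasive trout bloom

Tracing upstream from the native otter die-off: the native otter die-off ← the juvenile carp recruitment failure ← the migratory otter population surge ← the algae collapse.
A separate upstream branch: the native otter die-off ← the juvenile carp recruitment failure ← the mayfly collapse ← the invasive trout bloom.
Each of those chain origins has no stated cause.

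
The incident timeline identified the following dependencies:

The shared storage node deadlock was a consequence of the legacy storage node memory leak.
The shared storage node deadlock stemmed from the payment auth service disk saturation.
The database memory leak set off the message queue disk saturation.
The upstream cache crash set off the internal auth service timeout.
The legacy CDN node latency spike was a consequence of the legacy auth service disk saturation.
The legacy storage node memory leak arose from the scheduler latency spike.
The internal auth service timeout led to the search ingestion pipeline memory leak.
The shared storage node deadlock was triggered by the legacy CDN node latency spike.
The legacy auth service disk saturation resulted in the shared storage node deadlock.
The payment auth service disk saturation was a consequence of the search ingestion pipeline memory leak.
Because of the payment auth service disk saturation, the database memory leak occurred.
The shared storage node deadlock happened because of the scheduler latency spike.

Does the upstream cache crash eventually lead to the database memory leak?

Yes

There is a causal chain: the upstream cache crash → the internal auth service timeout → the search ingestion pipeline memory leak → the payment auth service disk saturation → the database memory leak.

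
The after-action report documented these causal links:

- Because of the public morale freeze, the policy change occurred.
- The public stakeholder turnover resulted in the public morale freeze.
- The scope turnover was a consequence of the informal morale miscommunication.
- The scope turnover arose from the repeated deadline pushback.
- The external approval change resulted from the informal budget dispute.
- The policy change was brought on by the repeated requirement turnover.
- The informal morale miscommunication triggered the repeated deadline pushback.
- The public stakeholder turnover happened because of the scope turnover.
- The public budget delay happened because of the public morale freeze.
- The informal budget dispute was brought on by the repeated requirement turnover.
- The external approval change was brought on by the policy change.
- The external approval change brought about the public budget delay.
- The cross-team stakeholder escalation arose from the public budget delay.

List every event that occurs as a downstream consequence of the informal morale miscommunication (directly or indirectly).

the cross-team stakeholder escalation, the external approval change, the policy change, the public budget delay, the public morale freeze, the public stakeholder turnover, the repeated deadline pushback, the scope turnover

Direct effects: the repeated deadline pushback, the scope turnover.
2 steps out: the public stakeholder turnover.
3 steps out: the public morale freeze.
4 steps out: the policy change, the public budget delay.
5 steps out: the external approval change, the cross-team stakeholder escalation.
Not reachable from it: the repeated requirement turnover, the informal budget dispute.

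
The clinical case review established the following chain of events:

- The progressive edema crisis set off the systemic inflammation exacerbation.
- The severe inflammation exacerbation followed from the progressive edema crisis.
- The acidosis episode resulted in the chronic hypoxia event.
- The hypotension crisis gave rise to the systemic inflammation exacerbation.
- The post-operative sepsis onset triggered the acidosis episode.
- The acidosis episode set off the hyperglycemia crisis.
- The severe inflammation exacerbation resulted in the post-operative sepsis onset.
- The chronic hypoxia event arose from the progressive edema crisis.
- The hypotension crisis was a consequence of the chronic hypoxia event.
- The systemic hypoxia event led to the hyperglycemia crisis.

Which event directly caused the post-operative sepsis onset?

Upstream contributors include the progressive edema crisis, but only the severe inflammation exacerbation feeds directly into the post-operative sepsis onset.

the severe inflammation exacerbation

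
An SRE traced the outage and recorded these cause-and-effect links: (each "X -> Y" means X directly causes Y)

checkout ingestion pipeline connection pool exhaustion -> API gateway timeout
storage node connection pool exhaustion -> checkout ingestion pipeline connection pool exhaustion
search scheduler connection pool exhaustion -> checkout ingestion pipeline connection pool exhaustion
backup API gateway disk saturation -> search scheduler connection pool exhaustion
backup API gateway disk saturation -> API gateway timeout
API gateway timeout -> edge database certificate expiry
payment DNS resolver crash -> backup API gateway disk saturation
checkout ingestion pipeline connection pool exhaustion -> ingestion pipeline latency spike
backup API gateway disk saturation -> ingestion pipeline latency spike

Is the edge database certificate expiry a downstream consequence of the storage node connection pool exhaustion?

There is a causal chain: the storage node connection pool exhaustion → the checkout ingestion pipeline connection pool exhaustion → the API gateway timeout → the edge database certificate expiry.

Yes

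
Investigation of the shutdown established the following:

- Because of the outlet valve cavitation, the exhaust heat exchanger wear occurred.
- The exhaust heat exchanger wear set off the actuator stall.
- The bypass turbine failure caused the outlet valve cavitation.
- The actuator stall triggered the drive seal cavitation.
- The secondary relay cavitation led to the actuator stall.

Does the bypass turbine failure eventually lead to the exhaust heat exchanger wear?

Yes

There is a causal chain: the bypass turbine failure → the outlet valve cavitation → the exhaust heat exchanger wear.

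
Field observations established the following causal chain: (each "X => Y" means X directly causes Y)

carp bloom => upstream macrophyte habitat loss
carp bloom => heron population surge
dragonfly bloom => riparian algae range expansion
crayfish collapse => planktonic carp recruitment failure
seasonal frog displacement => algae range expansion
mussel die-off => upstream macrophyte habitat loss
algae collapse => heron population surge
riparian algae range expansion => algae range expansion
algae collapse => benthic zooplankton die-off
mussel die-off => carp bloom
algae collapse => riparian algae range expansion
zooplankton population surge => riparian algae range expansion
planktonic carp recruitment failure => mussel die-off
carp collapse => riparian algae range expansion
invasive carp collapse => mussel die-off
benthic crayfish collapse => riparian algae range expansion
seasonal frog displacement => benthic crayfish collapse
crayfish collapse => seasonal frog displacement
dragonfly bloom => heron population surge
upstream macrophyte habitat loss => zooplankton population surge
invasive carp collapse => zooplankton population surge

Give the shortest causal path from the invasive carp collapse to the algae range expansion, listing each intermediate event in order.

the invasive carp collapse → the zooplankton population surge
the zooplankton population surge → the riparian algae range expansion
the riparian algae range expansion → the algae range expansion
Length: 3 steps.

the invasive carp collapse → the zooplankton population surge → the riparian algae range expansion → the algae range expansion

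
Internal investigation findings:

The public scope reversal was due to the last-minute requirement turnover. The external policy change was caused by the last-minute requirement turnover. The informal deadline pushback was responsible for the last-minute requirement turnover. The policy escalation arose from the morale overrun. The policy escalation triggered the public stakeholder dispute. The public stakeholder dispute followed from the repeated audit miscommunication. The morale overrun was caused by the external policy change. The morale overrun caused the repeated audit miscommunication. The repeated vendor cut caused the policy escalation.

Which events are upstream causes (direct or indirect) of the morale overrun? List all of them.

Immediate cause of the morale overrun: the external policy change.
Further upstream: the informal deadline pushback, the last-minute requirement turnover.

the external policy change, the informal deadline pushback, the last-minute requirement turnover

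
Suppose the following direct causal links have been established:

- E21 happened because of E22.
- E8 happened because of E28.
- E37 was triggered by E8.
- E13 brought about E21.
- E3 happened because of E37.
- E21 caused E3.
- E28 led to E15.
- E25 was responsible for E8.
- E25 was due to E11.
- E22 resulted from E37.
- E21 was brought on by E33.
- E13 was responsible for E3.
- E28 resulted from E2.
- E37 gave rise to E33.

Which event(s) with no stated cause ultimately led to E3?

E11, E13, E2

Tracing upstream from E3: E3 ← E37 ← E8 ← E25 ← E11.
A separate upstream branch: E3 ← E37 ← E8 ← E28 ← E2.
A separate upstream branch: E3 ← E13.
Each of those chain origins has no stated cause.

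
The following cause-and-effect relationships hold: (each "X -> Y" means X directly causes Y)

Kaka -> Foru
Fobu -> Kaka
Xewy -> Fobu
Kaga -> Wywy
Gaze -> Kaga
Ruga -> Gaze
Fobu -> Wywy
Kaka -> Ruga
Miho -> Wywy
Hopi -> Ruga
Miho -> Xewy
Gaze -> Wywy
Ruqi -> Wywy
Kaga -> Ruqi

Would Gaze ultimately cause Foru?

No

Gaze leads to Kaga, Ruqi, Wywy; Foru is not among them.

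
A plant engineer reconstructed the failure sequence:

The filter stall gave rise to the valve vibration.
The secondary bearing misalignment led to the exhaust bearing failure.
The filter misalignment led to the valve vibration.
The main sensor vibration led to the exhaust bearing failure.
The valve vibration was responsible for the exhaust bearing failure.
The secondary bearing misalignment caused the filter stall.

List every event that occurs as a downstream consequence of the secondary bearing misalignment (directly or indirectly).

Direct effects: the filter stall, the exhaust bearing failure.
2 steps out: the valve vibration.
Not reachable from it: the main sensor vibration, the filter misalignment.

the exhaust bearing failure, the filter stall, the valve vibration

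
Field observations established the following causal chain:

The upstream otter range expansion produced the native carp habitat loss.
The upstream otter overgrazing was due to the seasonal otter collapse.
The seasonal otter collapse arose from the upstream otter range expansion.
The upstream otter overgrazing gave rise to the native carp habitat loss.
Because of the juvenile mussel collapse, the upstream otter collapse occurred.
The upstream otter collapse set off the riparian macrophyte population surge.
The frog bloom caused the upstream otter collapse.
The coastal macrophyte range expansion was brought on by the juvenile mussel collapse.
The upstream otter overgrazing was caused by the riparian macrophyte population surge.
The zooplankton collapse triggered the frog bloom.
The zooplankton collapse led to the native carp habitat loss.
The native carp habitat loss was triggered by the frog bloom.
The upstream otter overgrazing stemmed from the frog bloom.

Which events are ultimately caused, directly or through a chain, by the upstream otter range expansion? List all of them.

the native carp habitat loss, the seasonal otter collapse, the upstream otter overgrazing

Direct effects: the seasonal otter collapse, the native carp habitat loss.
2 steps out: the upstream otter overgrazing.
Not reachable from it: the juvenile mussel collapse, the coastal macrophyte range expansion, the zooplankton collapse, the frog bloom, the upstream otter collapse, the riparian macrophyte population surge.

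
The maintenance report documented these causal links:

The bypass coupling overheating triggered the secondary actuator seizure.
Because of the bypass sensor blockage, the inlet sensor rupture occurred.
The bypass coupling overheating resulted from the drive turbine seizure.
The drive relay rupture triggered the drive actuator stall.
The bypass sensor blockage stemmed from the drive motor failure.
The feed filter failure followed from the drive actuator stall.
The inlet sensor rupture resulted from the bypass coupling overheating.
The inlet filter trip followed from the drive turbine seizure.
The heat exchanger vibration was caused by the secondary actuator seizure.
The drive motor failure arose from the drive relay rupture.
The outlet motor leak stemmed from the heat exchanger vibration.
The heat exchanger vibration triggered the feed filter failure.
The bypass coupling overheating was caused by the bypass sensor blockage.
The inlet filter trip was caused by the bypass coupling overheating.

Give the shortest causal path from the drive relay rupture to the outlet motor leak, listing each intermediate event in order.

the drive relay rupture → the drive motor failure → the bypass sensor blockage → the bypass coupling overheating → the secondary actuator seizure → the heat exchanger vibration → the outlet motor leak

the drive relay rupture → the drive motor failure
the drive motor failure → the bypass sensor blockage
the bypass sensor blockage → the bypass coupling overheating
the bypass coupling overheating → the secondary actuator seizure
the secondary actuator seizure → the heat exchanger vibration
the heat exchanger vibration → the outlet motor leak
Length: 6 steps.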